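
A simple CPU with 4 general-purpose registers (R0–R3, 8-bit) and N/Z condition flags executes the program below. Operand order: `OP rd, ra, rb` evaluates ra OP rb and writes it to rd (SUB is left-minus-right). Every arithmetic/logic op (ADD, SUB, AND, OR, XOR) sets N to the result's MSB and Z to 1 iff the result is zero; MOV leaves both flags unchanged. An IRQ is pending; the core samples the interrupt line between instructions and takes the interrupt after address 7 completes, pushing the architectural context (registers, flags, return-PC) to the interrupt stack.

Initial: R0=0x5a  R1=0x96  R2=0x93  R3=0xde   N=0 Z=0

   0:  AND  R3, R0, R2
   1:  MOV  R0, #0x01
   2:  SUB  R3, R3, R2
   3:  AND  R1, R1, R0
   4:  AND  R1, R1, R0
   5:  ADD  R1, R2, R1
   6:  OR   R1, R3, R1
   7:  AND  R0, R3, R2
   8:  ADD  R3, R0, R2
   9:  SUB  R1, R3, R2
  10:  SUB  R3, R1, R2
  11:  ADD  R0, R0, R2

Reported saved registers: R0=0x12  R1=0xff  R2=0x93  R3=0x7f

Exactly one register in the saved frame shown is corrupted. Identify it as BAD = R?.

after  0: R0=0x5a R1=0x96 R2=0x93 R3=0x12  N=0 Z=0
after  1: R0=0x01 R1=0x96 R2=0x93 R3=0x12  N=0 Z=0
after  2: R0=0x01 R1=0x96 R2=0x93 R3=0x7f  N=0 Z=0
after  3: R0=0x01 R1=0x00 R2=0x93 R3=0x7f  N=0 Z=1
after  4: R0=0x01 R1=0x00 R2=0x93 R3=0x7f  N=0 Z=1
after  5: R0=0x01 R1=0x93 R2=0x93 R3=0x7f  N=1 Z=0
after  6: R0=0x01 R1=0xff R2=0x93 R3=0x7f  N=1 Z=0
after  7: R0=0x13 R1=0xff R2=0x93 R3=0x7f  N=0 Z=0
-- IRQ taken; context saved, return-PC = 8 --
mismatch: R0: reported 0x12 vs actual 0x13

BAD = R0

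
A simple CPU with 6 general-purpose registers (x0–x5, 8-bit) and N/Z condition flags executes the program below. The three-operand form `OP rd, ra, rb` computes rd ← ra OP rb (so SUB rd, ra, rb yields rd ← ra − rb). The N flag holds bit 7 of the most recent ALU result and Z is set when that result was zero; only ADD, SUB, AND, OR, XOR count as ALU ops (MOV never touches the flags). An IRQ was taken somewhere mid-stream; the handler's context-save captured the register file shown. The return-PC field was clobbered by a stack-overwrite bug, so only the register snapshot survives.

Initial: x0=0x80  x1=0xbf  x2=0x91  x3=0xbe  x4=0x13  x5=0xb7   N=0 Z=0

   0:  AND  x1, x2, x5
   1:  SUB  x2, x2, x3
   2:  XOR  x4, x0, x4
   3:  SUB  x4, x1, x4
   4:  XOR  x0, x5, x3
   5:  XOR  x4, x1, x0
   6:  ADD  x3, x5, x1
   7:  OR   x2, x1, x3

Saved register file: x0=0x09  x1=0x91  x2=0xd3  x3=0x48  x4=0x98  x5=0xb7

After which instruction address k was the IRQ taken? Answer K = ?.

K = 6

after  0: x0=0x80 x1=0x91 x2=0x91 x3=0xbe x4=0x13 x5=0xb7  N=1 Z=0
after  1: x0=0x80 x1=0x91 x2=0xd3 x3=0xbe x4=0x13 x5=0xb7  N=1 Z=0
after  2: x0=0x80 x1=0x91 x2=0xd3 x3=0xbe x4=0x93 x5=0xb7  N=1 Z=0
after  3: x0=0x80 x1=0x91 x2=0xd3 x3=0xbe x4=0xfe x5=0xb7  N=1 Z=0
after  4: x0=0x09 x1=0x91 x2=0xd3 x3=0xbe x4=0xfe x5=0xb7  N=0 Z=0
after  5: x0=0x09 x1=0x91 x2=0xd3 x3=0xbe x4=0x98 x5=0xb7  N=1 Z=0
after  6: x0=0x09 x1=0x91 x2=0xd3 x3=0x48 x4=0x98 x5=0xb7  N=0 Z=0
-- IRQ taken; context saved, return-PC = 7 --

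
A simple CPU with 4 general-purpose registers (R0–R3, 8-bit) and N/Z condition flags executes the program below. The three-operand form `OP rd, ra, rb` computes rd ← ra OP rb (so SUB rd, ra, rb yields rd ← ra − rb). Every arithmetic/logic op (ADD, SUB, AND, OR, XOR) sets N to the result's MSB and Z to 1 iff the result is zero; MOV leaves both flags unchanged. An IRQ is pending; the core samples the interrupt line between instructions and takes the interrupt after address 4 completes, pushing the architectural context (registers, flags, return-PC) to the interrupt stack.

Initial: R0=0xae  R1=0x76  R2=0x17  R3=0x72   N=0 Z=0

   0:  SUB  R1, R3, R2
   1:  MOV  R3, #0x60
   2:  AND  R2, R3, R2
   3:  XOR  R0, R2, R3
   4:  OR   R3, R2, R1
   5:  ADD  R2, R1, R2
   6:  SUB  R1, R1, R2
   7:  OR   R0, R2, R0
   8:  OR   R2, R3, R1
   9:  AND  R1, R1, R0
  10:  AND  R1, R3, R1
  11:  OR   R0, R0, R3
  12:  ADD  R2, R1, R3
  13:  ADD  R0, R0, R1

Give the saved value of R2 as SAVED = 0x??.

SAVED = 0x00

after  0: R0=0xae R1=0x5b R2=0x17 R3=0x72  N=0 Z=0
after  1: R0=0xae R1=0x5b R2=0x17 R3=0x60  N=0 Z=0
after  2: R0=0xae R1=0x5b R2=0x00 R3=0x60  N=0 Z=1
after  3: R0=0x60 R1=0x5b R2=0x00 R3=0x60  N=0 Z=0
after  4: R0=0x60 R1=0x5b R2=0x00 R3=0x5b  N=0 Z=0
-- IRQ taken; context saved, return-PC = 5 --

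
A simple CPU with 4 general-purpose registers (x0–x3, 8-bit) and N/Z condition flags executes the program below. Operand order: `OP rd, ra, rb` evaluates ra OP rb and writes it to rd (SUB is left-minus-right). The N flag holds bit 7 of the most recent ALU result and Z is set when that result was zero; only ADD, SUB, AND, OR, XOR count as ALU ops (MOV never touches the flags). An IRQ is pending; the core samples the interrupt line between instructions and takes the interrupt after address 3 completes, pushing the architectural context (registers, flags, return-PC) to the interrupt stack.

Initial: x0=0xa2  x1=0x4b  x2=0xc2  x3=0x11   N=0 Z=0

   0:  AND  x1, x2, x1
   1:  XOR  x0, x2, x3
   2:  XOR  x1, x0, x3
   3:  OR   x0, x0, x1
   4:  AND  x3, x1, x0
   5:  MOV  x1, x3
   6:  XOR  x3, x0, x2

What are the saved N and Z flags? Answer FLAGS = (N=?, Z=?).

FLAGS = (N=1, Z=0)

after  0: x0=0xa2 x1=0x42 x2=0xc2 x3=0x11  N=0 Z=0
after  1: x0=0xd3 x1=0x42 x2=0xc2 x3=0x11  N=1 Z=0
after  2: x0=0xd3 x1=0xc2 x2=0xc2 x3=0x11  N=1 Z=0
after  3: x0=0xd3 x1=0xc2 x2=0xc2 x3=0x11  N=1 Z=0
-- IRQ taken; context saved, return-PC = 4 --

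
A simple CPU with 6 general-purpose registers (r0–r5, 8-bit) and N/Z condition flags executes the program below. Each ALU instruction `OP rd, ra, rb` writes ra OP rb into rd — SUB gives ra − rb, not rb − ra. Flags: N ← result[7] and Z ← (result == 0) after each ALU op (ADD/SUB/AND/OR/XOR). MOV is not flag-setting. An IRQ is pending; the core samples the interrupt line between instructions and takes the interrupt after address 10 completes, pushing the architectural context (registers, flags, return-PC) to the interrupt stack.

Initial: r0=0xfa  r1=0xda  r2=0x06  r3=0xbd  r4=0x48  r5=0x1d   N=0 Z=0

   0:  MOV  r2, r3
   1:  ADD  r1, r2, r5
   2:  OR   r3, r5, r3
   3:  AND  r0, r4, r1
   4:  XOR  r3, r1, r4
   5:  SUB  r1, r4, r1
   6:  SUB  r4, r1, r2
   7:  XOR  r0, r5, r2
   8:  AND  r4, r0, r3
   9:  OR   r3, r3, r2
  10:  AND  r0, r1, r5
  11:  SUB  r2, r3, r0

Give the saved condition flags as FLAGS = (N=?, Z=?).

after  0: r0=0xfa r1=0xda r2=0xbd r3=0xbd r4=0x48 r5=0x1d  N=0 Z=0
after  1: r0=0xfa r1=0xda r2=0xbd r3=0xbd r4=0x48 r5=0x1d  N=1 Z=0
after  2: r0=0xfa r1=0xda r2=0xbd r3=0xbd r4=0x48 r5=0x1d  N=1 Z=0
after  3: r0=0x48 r1=0xda r2=0xbd r3=0xbd r4=0x48 r5=0x1d  N=0 Z=0
after  4: r0=0x48 r1=0xda r2=0xbd r3=0x92 r4=0x48 r5=0x1d  N=1 Z=0
after  5: r0=0x48 r1=0x6e r2=0xbd r3=0x92 r4=0x48 r5=0x1d  N=0 Z=0
after  6: r0=0x48 r1=0x6e r2=0xbd r3=0x92 r4=0xb1 r5=0x1d  N=1 Z=0
after  7: r0=0xa0 r1=0x6e r2=0xbd r3=0x92 r4=0xb1 r5=0x1d  N=1 Z=0
after  8: r0=0xa0 r1=0x6e r2=0xbd r3=0x92 r4=0x80 r5=0x1d  N=1 Z=0
after  9: r0=0xa0 r1=0x6e r2=0xbd r3=0xbf r4=0x80 r5=0x1d  N=1 Z=0
after 10: r0=0x0c r1=0x6e r2=0xbd r3=0xbf r4=0x80 r5=0x1d  N=0 Z=0
-- IRQ taken; context saved, return-PC = 11 --

FLAGS = (N=0, Z=0)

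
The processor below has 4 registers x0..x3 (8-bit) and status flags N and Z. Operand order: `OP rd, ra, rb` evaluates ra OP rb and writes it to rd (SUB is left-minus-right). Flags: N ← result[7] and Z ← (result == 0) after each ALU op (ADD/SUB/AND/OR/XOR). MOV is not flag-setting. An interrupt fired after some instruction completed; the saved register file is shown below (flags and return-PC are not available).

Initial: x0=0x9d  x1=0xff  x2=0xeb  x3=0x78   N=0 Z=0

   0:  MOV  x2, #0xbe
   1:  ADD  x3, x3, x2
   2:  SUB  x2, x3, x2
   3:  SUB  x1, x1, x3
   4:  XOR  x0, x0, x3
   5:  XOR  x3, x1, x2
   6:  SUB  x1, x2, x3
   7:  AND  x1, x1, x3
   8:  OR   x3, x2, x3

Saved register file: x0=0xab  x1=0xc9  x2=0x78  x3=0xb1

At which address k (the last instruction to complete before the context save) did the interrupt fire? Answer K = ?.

K = 5

after  0: x0=0x9d x1=0xff x2=0xbe x3=0x78  N=0 Z=0
after  1: x0=0x9d x1=0xff x2=0xbe x3=0x36  N=0 Z=0
after  2: x0=0x9d x1=0xff x2=0x78 x3=0x36  N=0 Z=0
after  3: x0=0x9d x1=0xc9 x2=0x78 x3=0x36  N=1 Z=0
after  4: x0=0xab x1=0xc9 x2=0x78 x3=0x36  N=1 Z=0
after  5: x0=0xab x1=0xc9 x2=0x78 x3=0xb1  N=1 Z=0
-- IRQ taken; context saved, return-PC = 6 --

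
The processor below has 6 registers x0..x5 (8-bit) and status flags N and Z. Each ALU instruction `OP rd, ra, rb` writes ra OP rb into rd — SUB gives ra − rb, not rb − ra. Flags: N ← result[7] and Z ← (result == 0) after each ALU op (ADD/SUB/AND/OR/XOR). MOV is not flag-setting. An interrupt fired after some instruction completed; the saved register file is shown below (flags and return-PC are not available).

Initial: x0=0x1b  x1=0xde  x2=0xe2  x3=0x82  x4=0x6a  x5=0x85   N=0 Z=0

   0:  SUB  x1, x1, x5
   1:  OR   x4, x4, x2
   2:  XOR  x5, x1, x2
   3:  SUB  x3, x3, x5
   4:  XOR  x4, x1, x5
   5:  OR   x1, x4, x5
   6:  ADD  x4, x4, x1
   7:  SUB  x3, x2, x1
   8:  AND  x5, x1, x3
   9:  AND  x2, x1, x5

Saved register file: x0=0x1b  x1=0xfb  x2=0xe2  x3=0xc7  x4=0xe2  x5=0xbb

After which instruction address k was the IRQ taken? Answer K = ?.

after  0: x0=0x1b x1=0x59 x2=0xe2 x3=0x82 x4=0x6a x5=0x85  N=0 Z=0
after  1: x0=0x1b x1=0x59 x2=0xe2 x3=0x82 x4=0xea x5=0x85  N=1 Z=0
after  2: x0=0x1b x1=0x59 x2=0xe2 x3=0x82 x4=0xea x5=0xbb  N=1 Z=0
after  3: x0=0x1b x1=0x59 x2=0xe2 x3=0xc7 x4=0xea x5=0xbb  N=1 Z=0
after  4: x0=0x1b x1=0x59 x2=0xe2 x3=0xc7 x4=0xe2 x5=0xbb  N=1 Z=0
after  5: x0=0x1b x1=0xfb x2=0xe2 x3=0xc7 x4=0xe2 x5=0xbb  N=1 Z=0
-- IRQ taken; context saved, return-PC = 6 --

K = 5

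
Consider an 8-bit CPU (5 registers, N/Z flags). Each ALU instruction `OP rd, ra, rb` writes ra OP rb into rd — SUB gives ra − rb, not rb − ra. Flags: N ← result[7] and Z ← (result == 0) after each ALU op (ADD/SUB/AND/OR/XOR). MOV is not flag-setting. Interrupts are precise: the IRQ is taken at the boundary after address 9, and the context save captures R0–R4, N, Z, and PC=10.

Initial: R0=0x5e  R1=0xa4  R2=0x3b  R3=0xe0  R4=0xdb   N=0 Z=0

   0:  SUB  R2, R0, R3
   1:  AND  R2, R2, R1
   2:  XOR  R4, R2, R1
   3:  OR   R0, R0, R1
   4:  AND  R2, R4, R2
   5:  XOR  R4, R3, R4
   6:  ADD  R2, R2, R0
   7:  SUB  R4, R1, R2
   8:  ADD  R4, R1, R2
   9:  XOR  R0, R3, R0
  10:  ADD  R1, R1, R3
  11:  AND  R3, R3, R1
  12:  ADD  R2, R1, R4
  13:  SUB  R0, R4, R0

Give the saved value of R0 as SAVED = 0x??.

after  0: R0=0x5e R1=0xa4 R2=0x7e R3=0xe0 R4=0xdb  N=0 Z=0
after  1: R0=0x5e R1=0xa4 R2=0x24 R3=0xe0 R4=0xdb  N=0 Z=0
after  2: R0=0x5e R1=0xa4 R2=0x24 R3=0xe0 R4=0x80  N=1 Z=0
after  3: R0=0xfe R1=0xa4 R2=0x24 R3=0xe0 R4=0x80  N=1 Z=0
after  4: R0=0xfe R1=0xa4 R2=0x00 R3=0xe0 R4=0x80  N=0 Z=1
after  5: R0=0xfe R1=0xa4 R2=0x00 R3=0xe0 R4=0x60  N=0 Z=0
after  6: R0=0xfe R1=0xa4 R2=0xfe R3=0xe0 R4=0x60  N=1 Z=0
after  7: R0=0xfe R1=0xa4 R2=0xfe R3=0xe0 R4=0xa6  N=1 Z=0
after  8: R0=0xfe R1=0xa4 R2=0xfe R3=0xe0 R4=0xa2  N=1 Z=0
after  9: R0=0x1e R1=0xa4 R2=0xfe R3=0xe0 R4=0xa2  N=0 Z=0
-- IRQ taken; context saved, return-PC = 10 --

SAVED = 0x1e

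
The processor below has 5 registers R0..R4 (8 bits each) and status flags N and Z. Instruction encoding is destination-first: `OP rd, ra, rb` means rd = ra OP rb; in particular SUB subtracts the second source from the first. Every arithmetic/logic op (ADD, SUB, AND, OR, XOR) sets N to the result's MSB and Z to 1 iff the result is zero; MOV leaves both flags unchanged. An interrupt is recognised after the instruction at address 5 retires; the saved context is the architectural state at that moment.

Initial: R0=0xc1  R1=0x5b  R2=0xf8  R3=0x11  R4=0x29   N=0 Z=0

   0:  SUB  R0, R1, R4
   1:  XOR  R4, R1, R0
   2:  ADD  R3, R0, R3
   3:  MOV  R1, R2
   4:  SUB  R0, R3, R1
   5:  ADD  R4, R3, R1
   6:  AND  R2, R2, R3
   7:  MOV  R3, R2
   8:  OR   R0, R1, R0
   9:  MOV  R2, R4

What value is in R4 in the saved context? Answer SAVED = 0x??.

after  0: R0=0x32 R1=0x5b R2=0xf8 R3=0x11 R4=0x29  N=0 Z=0
after  1: R0=0x32 R1=0x5b R2=0xf8 R3=0x11 R4=0x69  N=0 Z=0
after  2: R0=0x32 R1=0x5b R2=0xf8 R3=0x43 R4=0x69  N=0 Z=0
after  3: R0=0x32 R1=0xf8 R2=0xf8 R3=0x43 R4=0x69  N=0 Z=0
after  4: R0=0x4b R1=0xf8 R2=0xf8 R3=0x43 R4=0x69  N=0 Z=0
after  5: R0=0x4b R1=0xf8 R2=0xf8 R3=0x43 R4=0x3b  N=0 Z=0
-- IRQ taken; context saved, return-PC = 6 --

SAVED = 0x3b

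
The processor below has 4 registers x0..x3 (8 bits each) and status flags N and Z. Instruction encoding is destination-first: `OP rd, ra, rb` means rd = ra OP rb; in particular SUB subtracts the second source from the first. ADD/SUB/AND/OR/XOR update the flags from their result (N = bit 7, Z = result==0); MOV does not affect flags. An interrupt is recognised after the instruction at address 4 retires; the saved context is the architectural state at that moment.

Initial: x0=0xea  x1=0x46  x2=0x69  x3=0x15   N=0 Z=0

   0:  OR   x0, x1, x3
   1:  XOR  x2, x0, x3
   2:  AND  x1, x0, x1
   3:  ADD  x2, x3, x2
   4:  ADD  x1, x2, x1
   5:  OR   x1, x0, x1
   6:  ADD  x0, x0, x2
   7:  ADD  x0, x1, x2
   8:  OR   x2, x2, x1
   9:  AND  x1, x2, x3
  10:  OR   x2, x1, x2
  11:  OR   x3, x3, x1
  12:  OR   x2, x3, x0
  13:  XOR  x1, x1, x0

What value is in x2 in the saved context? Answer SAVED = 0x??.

SAVED = 0x57

after  0: x0=0x57 x1=0x46 x2=0x69 x3=0x15  N=0 Z=0
after  1: x0=0x57 x1=0x46 x2=0x42 x3=0x15  N=0 Z=0
after  2: x0=0x57 x1=0x46 x2=0x42 x3=0x15  N=0 Z=0
after  3: x0=0x57 x1=0x46 x2=0x57 x3=0x15  N=0 Z=0
after  4: x0=0x57 x1=0x9d x2=0x57 x3=0x15  N=1 Z=0
-- IRQ taken; context saved, return-PC = 5 --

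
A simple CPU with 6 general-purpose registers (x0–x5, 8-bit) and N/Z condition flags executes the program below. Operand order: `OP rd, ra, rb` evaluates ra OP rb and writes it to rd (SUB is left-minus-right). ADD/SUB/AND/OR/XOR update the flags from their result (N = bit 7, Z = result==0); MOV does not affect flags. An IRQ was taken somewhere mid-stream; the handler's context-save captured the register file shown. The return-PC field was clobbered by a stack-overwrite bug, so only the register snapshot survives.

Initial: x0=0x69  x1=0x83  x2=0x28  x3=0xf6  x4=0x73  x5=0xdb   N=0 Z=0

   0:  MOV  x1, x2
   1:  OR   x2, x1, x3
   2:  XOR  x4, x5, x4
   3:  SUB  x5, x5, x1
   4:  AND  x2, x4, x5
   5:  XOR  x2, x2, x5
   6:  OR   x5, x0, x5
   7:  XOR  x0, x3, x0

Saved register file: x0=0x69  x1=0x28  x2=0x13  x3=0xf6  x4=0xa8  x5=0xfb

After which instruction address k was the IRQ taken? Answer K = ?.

K = 6

after  0: x0=0x69 x1=0x28 x2=0x28 x3=0xf6 x4=0x73 x5=0xdb  N=0 Z=0
after  1: x0=0x69 x1=0x28 x2=0xfe x3=0xf6 x4=0x73 x5=0xdb  N=1 Z=0
after  2: x0=0x69 x1=0x28 x2=0xfe x3=0xf6 x4=0xa8 x5=0xdb  N=1 Z=0
after  3: x0=0x69 x1=0x28 x2=0xfe x3=0xf6 x4=0xa8 x5=0xb3  N=1 Z=0
after  4: x0=0x69 x1=0x28 x2=0xa0 x3=0xf6 x4=0xa8 x5=0xb3  N=1 Z=0
after  5: x0=0x69 x1=0x28 x2=0x13 x3=0xf6 x4=0xa8 x5=0xb3  N=0 Z=0
after  6: x0=0x69 x1=0x28 x2=0x13 x3=0xf6 x4=0xa8 x5=0xfb  N=1 Z=0
-- IRQ taken; context saved, return-PC = 7 --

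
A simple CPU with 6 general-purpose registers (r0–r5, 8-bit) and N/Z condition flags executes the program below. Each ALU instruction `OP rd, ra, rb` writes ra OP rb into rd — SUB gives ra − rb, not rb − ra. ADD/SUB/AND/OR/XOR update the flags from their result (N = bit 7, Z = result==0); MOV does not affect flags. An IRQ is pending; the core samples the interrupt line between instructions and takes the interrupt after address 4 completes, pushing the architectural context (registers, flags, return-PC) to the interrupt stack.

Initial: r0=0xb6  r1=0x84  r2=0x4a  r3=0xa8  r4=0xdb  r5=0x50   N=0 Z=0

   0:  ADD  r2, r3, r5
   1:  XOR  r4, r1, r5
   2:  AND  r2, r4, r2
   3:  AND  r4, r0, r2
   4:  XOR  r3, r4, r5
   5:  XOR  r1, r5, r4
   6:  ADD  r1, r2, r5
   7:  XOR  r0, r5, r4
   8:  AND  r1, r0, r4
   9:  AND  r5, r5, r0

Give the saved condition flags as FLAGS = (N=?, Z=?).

after  0: r0=0xb6 r1=0x84 r2=0xf8 r3=0xa8 r4=0xdb r5=0x50  N=1 Z=0
after  1: r0=0xb6 r1=0x84 r2=0xf8 r3=0xa8 r4=0xd4 r5=0x50  N=1 Z=0
after  2: r0=0xb6 r1=0x84 r2=0xd0 r3=0xa8 r4=0xd4 r5=0x50  N=1 Z=0
after  3: r0=0xb6 r1=0x84 r2=0xd0 r3=0xa8 r4=0x90 r5=0x50  N=1 Z=0
after  4: r0=0xb6 r1=0x84 r2=0xd0 r3=0xc0 r4=0x90 r5=0x50  N=1 Z=0
-- IRQ taken; context saved, return-PC = 5 --

FLAGS = (N=1, Z=0)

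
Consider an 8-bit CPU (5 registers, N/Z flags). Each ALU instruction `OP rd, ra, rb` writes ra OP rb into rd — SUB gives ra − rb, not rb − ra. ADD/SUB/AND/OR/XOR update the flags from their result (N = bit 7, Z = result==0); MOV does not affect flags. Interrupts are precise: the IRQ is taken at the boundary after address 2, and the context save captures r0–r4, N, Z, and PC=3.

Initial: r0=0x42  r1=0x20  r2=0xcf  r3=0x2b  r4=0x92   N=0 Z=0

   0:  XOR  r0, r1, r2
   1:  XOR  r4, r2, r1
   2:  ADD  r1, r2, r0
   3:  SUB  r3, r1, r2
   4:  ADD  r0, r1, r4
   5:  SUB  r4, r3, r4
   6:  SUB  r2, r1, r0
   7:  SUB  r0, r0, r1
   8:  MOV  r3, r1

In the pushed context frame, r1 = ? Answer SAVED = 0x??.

after  0: r0=0xef r1=0x20 r2=0xcf r3=0x2b r4=0x92  N=1 Z=0
after  1: r0=0xef r1=0x20 r2=0xcf r3=0x2b r4=0xef  N=1 Z=0
after  2: r0=0xef r1=0xbe r2=0xcf r3=0x2b r4=0xef  N=1 Z=0
-- IRQ taken; context saved, return-PC = 3 --

SAVED = 0xbe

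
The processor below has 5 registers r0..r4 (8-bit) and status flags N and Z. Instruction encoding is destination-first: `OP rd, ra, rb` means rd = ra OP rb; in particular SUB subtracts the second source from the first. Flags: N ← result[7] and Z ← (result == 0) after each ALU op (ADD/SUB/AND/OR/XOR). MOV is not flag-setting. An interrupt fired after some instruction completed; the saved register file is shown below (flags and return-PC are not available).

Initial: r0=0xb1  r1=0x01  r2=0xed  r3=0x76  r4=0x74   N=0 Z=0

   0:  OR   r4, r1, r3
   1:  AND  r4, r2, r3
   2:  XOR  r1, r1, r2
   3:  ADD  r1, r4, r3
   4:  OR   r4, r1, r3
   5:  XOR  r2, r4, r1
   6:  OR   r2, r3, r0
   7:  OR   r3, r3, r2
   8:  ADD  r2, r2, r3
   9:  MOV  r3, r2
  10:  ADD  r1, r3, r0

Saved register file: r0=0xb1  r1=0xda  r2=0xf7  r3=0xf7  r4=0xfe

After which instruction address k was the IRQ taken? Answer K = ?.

after  0: r0=0xb1 r1=0x01 r2=0xed r3=0x76 r4=0x77  N=0 Z=0
after  1: r0=0xb1 r1=0x01 r2=0xed r3=0x76 r4=0x64  N=0 Z=0
after  2: r0=0xb1 r1=0xec r2=0xed r3=0x76 r4=0x64  N=1 Z=0
after  3: r0=0xb1 r1=0xda r2=0xed r3=0x76 r4=0x64  N=1 Z=0
after  4: r0=0xb1 r1=0xda r2=0xed r3=0x76 r4=0xfe  N=1 Z=0
after  5: r0=0xb1 r1=0xda r2=0x24 r3=0x76 r4=0xfe  N=0 Z=0
after  6: r0=0xb1 r1=0xda r2=0xf7 r3=0x76 r4=0xfe  N=1 Z=0
after  7: r0=0xb1 r1=0xda r2=0xf7 r3=0xf7 r4=0xfe  N=1 Z=0
-- IRQ taken; context saved, return-PC = 8 --

K = 7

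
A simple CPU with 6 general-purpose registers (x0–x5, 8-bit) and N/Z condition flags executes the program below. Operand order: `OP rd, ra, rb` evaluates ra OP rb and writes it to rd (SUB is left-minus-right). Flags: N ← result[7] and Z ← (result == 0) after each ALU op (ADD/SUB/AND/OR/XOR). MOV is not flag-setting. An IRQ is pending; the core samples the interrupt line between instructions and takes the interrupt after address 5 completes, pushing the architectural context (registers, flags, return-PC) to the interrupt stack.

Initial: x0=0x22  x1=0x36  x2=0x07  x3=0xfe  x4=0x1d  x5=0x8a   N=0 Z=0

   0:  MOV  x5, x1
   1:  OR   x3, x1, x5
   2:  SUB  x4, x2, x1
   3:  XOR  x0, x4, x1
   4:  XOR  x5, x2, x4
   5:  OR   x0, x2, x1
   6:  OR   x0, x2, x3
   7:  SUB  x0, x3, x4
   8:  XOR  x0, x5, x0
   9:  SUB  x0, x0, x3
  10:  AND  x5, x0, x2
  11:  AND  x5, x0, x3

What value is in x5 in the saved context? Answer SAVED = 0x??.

SAVED = 0xd6

after  0: x0=0x22 x1=0x36 x2=0x07 x3=0xfe x4=0x1d x5=0x36  N=0 Z=0
after  1: x0=0x22 x1=0x36 x2=0x07 x3=0x36 x4=0x1d x5=0x36  N=0 Z=0
after  2: x0=0x22 x1=0x36 x2=0x07 x3=0x36 x4=0xd1 x5=0x36  N=1 Z=0
after  3: x0=0xe7 x1=0x36 x2=0x07 x3=0x36 x4=0xd1 x5=0x36  N=1 Z=0
after  4: x0=0xe7 x1=0x36 x2=0x07 x3=0x36 x4=0xd1 x5=0xd6  N=1 Z=0
after  5: x0=0x37 x1=0x36 x2=0x07 x3=0x36 x4=0xd1 x5=0xd6  N=0 Z=0
-- IRQ taken; context saved, return-PC = 6 --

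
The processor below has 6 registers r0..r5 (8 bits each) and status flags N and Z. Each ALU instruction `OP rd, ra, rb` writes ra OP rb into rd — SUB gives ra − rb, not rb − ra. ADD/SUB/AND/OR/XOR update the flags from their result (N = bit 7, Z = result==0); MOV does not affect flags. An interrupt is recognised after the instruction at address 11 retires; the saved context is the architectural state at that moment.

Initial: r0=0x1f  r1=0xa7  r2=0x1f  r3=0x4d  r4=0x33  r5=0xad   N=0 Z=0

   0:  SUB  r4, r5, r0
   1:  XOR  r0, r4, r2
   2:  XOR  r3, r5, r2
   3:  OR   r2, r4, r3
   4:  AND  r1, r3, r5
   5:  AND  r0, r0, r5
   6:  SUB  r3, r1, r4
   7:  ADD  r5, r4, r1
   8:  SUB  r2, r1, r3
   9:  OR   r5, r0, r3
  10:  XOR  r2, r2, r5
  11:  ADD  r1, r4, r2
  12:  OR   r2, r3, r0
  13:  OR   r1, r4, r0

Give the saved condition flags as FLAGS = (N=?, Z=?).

after  0: r0=0x1f r1=0xa7 r2=0x1f r3=0x4d r4=0x8e r5=0xad  N=1 Z=0
after  1: r0=0x91 r1=0xa7 r2=0x1f r3=0x4d r4=0x8e r5=0xad  N=1 Z=0
after  2: r0=0x91 r1=0xa7 r2=0x1f r3=0xb2 r4=0x8e r5=0xad  N=1 Z=0
after  3: r0=0x91 r1=0xa7 r2=0xbe r3=0xb2 r4=0x8e r5=0xad  N=1 Z=0
after  4: r0=0x91 r1=0xa0 r2=0xbe r3=0xb2 r4=0x8e r5=0xad  N=1 Z=0
after  5: r0=0x81 r1=0xa0 r2=0xbe r3=0xb2 r4=0x8e r5=0xad  N=1 Z=0
after  6: r0=0x81 r1=0xa0 r2=0xbe r3=0x12 r4=0x8e r5=0xad  N=0 Z=0
after  7: r0=0x81 r1=0xa0 r2=0xbe r3=0x12 r4=0x8e r5=0x2e  N=0 Z=0
after  8: r0=0x81 r1=0xa0 r2=0x8e r3=0x12 r4=0x8e r5=0x2e  N=1 Z=0
after  9: r0=0x81 r1=0xa0 r2=0x8e r3=0x12 r4=0x8e r5=0x93  N=1 Z=0
after 10: r0=0x81 r1=0xa0 r2=0x1d r3=0x12 r4=0x8e r5=0x93  N=0 Z=0
after 11: r0=0x81 r1=0xab r2=0x1d r3=0x12 r4=0x8e r5=0x93  N=1 Z=0
-- IRQ taken; context saved, return-PC = 12 --

FLAGS = (N=1, Z=0)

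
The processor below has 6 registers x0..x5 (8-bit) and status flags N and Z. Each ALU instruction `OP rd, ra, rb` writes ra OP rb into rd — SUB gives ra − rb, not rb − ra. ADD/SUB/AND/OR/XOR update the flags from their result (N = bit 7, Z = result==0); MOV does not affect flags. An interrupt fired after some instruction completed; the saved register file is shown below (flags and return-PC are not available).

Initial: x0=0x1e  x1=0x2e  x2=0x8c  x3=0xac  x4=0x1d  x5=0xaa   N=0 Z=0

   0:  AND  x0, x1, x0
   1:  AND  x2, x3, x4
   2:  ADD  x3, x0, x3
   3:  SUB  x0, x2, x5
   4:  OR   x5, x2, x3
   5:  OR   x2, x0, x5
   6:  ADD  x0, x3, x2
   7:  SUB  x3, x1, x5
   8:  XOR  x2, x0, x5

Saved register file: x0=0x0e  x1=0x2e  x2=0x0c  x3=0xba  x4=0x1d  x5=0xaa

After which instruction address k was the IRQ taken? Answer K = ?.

K = 2

after  0: x0=0x0e x1=0x2e x2=0x8c x3=0xac x4=0x1d x5=0xaa  N=0 Z=0
after  1: x0=0x0e x1=0x2e x2=0x0c x3=0xac x4=0x1d x5=0xaa  N=0 Z=0
after  2: x0=0x0e x1=0x2e x2=0x0c x3=0xba x4=0x1d x5=0xaa  N=1 Z=0
-- IRQ taken; context saved, return-PC = 3 --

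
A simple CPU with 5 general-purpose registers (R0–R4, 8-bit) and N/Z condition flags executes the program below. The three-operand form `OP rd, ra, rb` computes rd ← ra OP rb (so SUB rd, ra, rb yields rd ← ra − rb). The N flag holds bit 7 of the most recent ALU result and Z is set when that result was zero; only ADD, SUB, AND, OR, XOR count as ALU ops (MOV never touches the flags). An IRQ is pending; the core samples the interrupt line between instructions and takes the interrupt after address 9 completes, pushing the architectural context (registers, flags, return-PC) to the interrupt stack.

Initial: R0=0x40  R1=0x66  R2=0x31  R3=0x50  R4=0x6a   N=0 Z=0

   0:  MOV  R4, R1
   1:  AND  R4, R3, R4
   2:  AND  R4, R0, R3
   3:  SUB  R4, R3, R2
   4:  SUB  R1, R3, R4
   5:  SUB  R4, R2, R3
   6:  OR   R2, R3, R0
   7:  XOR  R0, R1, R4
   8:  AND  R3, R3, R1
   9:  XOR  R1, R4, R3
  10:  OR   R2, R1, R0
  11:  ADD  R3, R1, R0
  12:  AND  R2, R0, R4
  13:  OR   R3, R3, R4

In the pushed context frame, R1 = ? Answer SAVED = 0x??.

after  0: R0=0x40 R1=0x66 R2=0x31 R3=0x50 R4=0x66  N=0 Z=0
after  1: R0=0x40 R1=0x66 R2=0x31 R3=0x50 R4=0x40  N=0 Z=0
after  2: R0=0x40 R1=0x66 R2=0x31 R3=0x50 R4=0x40  N=0 Z=0
after  3: R0=0x40 R1=0x66 R2=0x31 R3=0x50 R4=0x1f  N=0 Z=0
after  4: R0=0x40 R1=0x31 R2=0x31 R3=0x50 R4=0x1f  N=0 Z=0
after  5: R0=0x40 R1=0x31 R2=0x31 R3=0x50 R4=0xe1  N=1 Z=0
after  6: R0=0x40 R1=0x31 R2=0x50 R3=0x50 R4=0xe1  N=0 Z=0
after  7: R0=0xd0 R1=0x31 R2=0x50 R3=0x50 R4=0xe1  N=1 Z=0
after  8: R0=0xd0 R1=0x31 R2=0x50 R3=0x10 R4=0xe1  N=0 Z=0
after  9: R0=0xd0 R1=0xf1 R2=0x50 R3=0x10 R4=0xe1  N=1 Z=0
-- IRQ taken; context saved, return-PC = 10 --

SAVED = 0xf1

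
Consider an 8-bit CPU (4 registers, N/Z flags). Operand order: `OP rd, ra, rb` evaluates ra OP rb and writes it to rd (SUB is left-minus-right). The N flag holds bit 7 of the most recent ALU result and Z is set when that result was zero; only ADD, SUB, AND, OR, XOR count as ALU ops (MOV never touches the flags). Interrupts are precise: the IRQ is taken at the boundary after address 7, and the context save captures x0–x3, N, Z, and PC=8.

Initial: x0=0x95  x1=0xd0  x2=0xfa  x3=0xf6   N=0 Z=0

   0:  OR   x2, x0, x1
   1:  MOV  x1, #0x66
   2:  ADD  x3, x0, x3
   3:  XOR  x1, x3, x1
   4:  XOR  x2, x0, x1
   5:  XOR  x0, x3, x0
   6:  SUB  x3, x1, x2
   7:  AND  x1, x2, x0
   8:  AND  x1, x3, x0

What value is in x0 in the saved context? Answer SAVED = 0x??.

SAVED = 0x1e

after  0: x0=0x95 x1=0xd0 x2=0xd5 x3=0xf6  N=1 Z=0
after  1: x0=0x95 x1=0x66 x2=0xd5 x3=0xf6  N=1 Z=0
after  2: x0=0x95 x1=0x66 x2=0xd5 x3=0x8b  N=1 Z=0
after  3: x0=0x95 x1=0xed x2=0xd5 x3=0x8b  N=1 Z=0
after  4: x0=0x95 x1=0xed x2=0x78 x3=0x8b  N=0 Z=0
after  5: x0=0x1e x1=0xed x2=0x78 x3=0x8b  N=0 Z=0
after  6: x0=0x1e x1=0xed x2=0x78 x3=0x75  N=0 Z=0
after  7: x0=0x1e x1=0x18 x2=0x78 x3=0x75  N=0 Z=0
-- IRQ taken; context saved, return-PC = 8 --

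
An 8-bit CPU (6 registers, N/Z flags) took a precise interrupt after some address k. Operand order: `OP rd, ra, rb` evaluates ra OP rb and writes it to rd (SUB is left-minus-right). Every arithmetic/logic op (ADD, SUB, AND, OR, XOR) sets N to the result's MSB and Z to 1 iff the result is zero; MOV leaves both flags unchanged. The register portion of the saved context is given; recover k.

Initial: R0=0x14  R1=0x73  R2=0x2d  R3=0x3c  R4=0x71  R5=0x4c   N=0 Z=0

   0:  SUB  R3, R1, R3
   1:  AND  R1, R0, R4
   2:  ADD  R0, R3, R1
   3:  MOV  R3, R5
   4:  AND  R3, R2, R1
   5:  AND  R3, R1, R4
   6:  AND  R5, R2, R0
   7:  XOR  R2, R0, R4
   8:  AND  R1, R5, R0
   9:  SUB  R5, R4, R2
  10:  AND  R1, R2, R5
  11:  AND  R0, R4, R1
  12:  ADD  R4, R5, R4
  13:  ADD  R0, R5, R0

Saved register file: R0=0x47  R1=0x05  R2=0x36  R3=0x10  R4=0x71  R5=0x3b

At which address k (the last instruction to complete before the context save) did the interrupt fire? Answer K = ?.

K = 9

after  0: R0=0x14 R1=0x73 R2=0x2d R3=0x37 R4=0x71 R5=0x4c  N=0 Z=0
after  1: R0=0x14 R1=0x10 R2=0x2d R3=0x37 R4=0x71 R5=0x4c  N=0 Z=0
after  2: R0=0x47 R1=0x10 R2=0x2d R3=0x37 R4=0x71 R5=0x4c  N=0 Z=0
after  3: R0=0x47 R1=0x10 R2=0x2d R3=0x4c R4=0x71 R5=0x4c  N=0 Z=0
after  4: R0=0x47 R1=0x10 R2=0x2d R3=0x00 R4=0x71 R5=0x4c  N=0 Z=1
after  5: R0=0x47 R1=0x10 R2=0x2d R3=0x10 R4=0x71 R5=0x4c  N=0 Z=0
after  6: R0=0x47 R1=0x10 R2=0x2d R3=0x10 R4=0x71 R5=0x05  N=0 Z=0
after  7: R0=0x47 R1=0x10 R2=0x36 R3=0x10 R4=0x71 R5=0x05  N=0 Z=0
after  8: R0=0x47 R1=0x05 R2=0x36 R3=0x10 R4=0x71 R5=0x05  N=0 Z=0
after  9: R0=0x47 R1=0x05 R2=0x36 R3=0x10 R4=0x71 R5=0x3b  N=0 Z=0
-- IRQ taken; context saved, return-PC = 10 --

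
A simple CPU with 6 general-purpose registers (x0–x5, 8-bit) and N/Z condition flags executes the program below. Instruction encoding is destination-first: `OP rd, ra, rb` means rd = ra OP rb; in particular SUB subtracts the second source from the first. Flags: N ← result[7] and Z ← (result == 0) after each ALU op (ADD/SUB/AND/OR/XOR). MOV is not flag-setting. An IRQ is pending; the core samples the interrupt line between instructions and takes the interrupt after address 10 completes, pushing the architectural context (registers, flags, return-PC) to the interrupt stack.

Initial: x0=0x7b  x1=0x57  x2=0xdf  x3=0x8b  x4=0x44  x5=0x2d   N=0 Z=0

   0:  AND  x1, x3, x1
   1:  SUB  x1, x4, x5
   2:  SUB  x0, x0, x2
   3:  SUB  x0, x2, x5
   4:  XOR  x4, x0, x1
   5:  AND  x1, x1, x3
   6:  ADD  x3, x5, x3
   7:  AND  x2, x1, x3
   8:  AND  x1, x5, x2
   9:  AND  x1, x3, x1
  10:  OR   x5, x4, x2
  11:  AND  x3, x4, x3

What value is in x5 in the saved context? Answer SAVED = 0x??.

SAVED = 0xa5

after  0: x0=0x7b x1=0x03 x2=0xdf x3=0x8b x4=0x44 x5=0x2d  N=0 Z=0
after  1: x0=0x7b x1=0x17 x2=0xdf x3=0x8b x4=0x44 x5=0x2d  N=0 Z=0
after  2: x0=0x9c x1=0x17 x2=0xdf x3=0x8b x4=0x44 x5=0x2d  N=1 Z=0
after  3: x0=0xb2 x1=0x17 x2=0xdf x3=0x8b x4=0x44 x5=0x2d  N=1 Z=0
after  4: x0=0xb2 x1=0x17 x2=0xdf x3=0x8b x4=0xa5 x5=0x2d  N=1 Z=0
after  5: x0=0xb2 x1=0x03 x2=0xdf x3=0x8b x4=0xa5 x5=0x2d  N=0 Z=0
after  6: x0=0xb2 x1=0x03 x2=0xdf x3=0xb8 x4=0xa5 x5=0x2d  N=1 Z=0
after  7: x0=0xb2 x1=0x03 x2=0x00 x3=0xb8 x4=0xa5 x5=0x2d  N=0 Z=1
after  8: x0=0xb2 x1=0x00 x2=0x00 x3=0xb8 x4=0xa5 x5=0x2d  N=0 Z=1
after  9: x0=0xb2 x1=0x00 x2=0x00 x3=0xb8 x4=0xa5 x5=0x2d  N=0 Z=1
after 10: x0=0xb2 x1=0x00 x2=0x00 x3=0xb8 x4=0xa5 x5=0xa5  N=1 Z=0
-- IRQ taken; context saved, return-PC = 11 --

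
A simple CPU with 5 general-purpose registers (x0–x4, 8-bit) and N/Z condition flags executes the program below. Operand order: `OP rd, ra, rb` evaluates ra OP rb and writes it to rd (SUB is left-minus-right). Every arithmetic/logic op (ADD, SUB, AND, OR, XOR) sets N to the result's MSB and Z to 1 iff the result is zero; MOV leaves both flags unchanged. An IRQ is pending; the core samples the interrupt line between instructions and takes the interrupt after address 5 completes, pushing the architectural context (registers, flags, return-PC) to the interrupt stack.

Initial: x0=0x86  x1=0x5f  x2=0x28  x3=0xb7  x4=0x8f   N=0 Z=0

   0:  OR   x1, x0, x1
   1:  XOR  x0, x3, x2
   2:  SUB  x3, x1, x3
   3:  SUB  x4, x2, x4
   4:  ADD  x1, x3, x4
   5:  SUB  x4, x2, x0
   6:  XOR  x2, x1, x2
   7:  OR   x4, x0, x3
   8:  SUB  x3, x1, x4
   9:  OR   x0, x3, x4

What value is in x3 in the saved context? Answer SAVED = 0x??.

SAVED = 0x28

after  0: x0=0x86 x1=0xdf x2=0x28 x3=0xb7 x4=0x8f  N=1 Z=0
after  1: x0=0x9f x1=0xdf x2=0x28 x3=0xb7 x4=0x8f  N=1 Z=0
after  2: x0=0x9f x1=0xdf x2=0x28 x3=0x28 x4=0x8f  N=0 Z=0
after  3: x0=0x9f x1=0xdf x2=0x28 x3=0x28 x4=0x99  N=1 Z=0
after  4: x0=0x9f x1=0xc1 x2=0x28 x3=0x28 x4=0x99  N=1 Z=0
after  5: x0=0x9f x1=0xc1 x2=0x28 x3=0x28 x4=0x89  N=1 Z=0
-- IRQ taken; context saved, return-PC = 6 --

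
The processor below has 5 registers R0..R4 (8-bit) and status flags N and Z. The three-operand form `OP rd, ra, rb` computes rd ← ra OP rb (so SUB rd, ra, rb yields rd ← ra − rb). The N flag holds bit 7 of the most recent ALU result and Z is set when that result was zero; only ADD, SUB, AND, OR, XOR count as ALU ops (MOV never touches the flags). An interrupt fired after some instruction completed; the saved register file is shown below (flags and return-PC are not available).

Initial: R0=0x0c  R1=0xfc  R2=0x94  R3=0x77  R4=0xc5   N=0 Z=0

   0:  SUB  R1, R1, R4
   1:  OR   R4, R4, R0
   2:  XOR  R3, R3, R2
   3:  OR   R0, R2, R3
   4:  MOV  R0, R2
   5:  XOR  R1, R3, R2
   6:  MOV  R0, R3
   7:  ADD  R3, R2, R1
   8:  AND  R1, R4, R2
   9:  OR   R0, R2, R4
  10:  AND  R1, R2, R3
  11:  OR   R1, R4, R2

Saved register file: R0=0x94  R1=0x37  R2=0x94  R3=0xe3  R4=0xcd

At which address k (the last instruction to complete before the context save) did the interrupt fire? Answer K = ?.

after  0: R0=0x0c R1=0x37 R2=0x94 R3=0x77 R4=0xc5  N=0 Z=0
after  1: R0=0x0c R1=0x37 R2=0x94 R3=0x77 R4=0xcd  N=1 Z=0
after  2: R0=0x0c R1=0x37 R2=0x94 R3=0xe3 R4=0xcd  N=1 Z=0
after  3: R0=0xf7 R1=0x37 R2=0x94 R3=0xe3 R4=0xcd  N=1 Z=0
after  4: R0=0x94 R1=0x37 R2=0x94 R3=0xe3 R4=0xcd  N=1 Z=0
-- IRQ taken; context saved, return-PC = 5 --

K = 4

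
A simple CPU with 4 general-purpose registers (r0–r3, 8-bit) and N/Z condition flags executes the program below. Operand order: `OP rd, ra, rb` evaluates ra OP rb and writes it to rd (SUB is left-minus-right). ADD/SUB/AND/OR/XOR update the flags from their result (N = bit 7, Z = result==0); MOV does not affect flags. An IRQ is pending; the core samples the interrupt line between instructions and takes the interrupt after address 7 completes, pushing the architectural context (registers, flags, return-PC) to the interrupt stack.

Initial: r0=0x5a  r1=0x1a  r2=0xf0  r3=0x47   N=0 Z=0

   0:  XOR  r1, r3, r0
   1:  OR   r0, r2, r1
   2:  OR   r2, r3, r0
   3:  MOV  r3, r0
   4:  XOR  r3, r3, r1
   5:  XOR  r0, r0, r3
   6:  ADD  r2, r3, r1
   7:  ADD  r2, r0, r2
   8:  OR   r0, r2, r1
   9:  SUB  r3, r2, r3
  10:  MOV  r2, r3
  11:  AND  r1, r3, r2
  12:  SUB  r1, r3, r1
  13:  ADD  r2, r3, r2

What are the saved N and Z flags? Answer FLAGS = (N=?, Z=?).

FLAGS = (N=0, Z=0)

after  0: r0=0x5a r1=0x1d r2=0xf0 r3=0x47  N=0 Z=0
after  1: r0=0xfd r1=0x1d r2=0xf0 r3=0x47  N=1 Z=0
after  2: r0=0xfd r1=0x1d r2=0xff r3=0x47  N=1 Z=0
after  3: r0=0xfd r1=0x1d r2=0xff r3=0xfd  N=1 Z=0
after  4: r0=0xfd r1=0x1d r2=0xff r3=0xe0  N=1 Z=0
after  5: r0=0x1d r1=0x1d r2=0xff r3=0xe0  N=0 Z=0
after  6: r0=0x1d r1=0x1d r2=0xfd r3=0xe0  N=1 Z=0
after  7: r0=0x1d r1=0x1d r2=0x1a r3=0xe0  N=0 Z=0
-- IRQ taken; context saved, return-PC = 8 --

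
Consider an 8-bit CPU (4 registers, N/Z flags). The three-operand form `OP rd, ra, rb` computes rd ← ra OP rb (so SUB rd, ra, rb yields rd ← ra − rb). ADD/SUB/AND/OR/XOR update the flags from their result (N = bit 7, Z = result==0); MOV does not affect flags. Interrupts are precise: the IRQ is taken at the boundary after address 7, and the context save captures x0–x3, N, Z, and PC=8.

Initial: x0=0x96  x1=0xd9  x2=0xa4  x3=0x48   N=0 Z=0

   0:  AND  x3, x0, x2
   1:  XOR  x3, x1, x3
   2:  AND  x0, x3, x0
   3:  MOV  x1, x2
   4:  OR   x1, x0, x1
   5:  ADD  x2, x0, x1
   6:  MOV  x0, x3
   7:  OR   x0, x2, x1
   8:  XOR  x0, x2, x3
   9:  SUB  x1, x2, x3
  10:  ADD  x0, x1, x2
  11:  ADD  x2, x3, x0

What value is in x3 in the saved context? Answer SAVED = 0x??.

after  0: x0=0x96 x1=0xd9 x2=0xa4 x3=0x84  N=1 Z=0
after  1: x0=0x96 x1=0xd9 x2=0xa4 x3=0x5d  N=0 Z=0
after  2: x0=0x14 x1=0xd9 x2=0xa4 x3=0x5d  N=0 Z=0
after  3: x0=0x14 x1=0xa4 x2=0xa4 x3=0x5d  N=0 Z=0
after  4: x0=0x14 x1=0xb4 x2=0xa4 x3=0x5d  N=1 Z=0
after  5: x0=0x14 x1=0xb4 x2=0xc8 x3=0x5d  N=1 Z=0
after  6: x0=0x5d x1=0xb4 x2=0xc8 x3=0x5d  N=1 Z=0
after  7: x0=0xfc x1=0xb4 x2=0xc8 x3=0x5d  N=1 Z=0
-- IRQ taken; context saved, return-PC = 8 --

SAVED = 0x5d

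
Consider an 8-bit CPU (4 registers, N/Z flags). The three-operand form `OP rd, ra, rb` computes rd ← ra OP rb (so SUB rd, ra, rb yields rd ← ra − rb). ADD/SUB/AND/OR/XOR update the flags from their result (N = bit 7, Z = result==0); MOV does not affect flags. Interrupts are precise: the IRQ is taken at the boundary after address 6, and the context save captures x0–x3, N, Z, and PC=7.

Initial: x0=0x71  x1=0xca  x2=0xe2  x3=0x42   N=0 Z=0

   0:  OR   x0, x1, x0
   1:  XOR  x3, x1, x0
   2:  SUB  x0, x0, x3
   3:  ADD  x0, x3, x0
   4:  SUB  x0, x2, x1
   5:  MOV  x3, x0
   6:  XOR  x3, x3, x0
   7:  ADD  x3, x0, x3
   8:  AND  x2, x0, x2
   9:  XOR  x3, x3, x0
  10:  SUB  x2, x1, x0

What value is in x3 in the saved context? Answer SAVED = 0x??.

SAVED = 0x00

after  0: x0=0xfb x1=0xca x2=0xe2 x3=0x42  N=1 Z=0
after  1: x0=0xfb x1=0xca x2=0xe2 x3=0x31  N=0 Z=0
after  2: x0=0xca x1=0xca x2=0xe2 x3=0x31  N=1 Z=0
after  3: x0=0xfb x1=0xca x2=0xe2 x3=0x31  N=1 Z=0
after  4: x0=0x18 x1=0xca x2=0xe2 x3=0x31  N=0 Z=0
after  5: x0=0x18 x1=0xca x2=0xe2 x3=0x18  N=0 Z=0
after  6: x0=0x18 x1=0xca x2=0xe2 x3=0x00  N=0 Z=1
-- IRQ taken; context saved, return-PC = 7 --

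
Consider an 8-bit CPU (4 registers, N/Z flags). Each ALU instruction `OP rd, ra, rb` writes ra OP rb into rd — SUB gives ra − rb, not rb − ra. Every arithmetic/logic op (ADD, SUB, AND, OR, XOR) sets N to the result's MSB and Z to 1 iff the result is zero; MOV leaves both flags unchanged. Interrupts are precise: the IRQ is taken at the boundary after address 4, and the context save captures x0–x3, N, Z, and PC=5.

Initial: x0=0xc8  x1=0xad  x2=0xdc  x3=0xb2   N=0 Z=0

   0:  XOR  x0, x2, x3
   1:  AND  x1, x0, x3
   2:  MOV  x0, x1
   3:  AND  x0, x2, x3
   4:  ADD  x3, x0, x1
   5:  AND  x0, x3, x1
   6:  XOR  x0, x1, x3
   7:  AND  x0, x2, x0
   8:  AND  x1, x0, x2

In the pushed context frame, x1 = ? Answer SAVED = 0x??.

SAVED = 0x22

after  0: x0=0x6e x1=0xad x2=0xdc x3=0xb2  N=0 Z=0
after  1: x0=0x6e x1=0x22 x2=0xdc x3=0xb2  N=0 Z=0
after  2: x0=0x22 x1=0x22 x2=0xdc x3=0xb2  N=0 Z=0
after  3: x0=0x90 x1=0x22 x2=0xdc x3=0xb2  N=1 Z=0
after  4: x0=0x90 x1=0x22 x2=0xdc x3=0xb2  N=1 Z=0
-- IRQ taken; context saved, return-PC = 5 --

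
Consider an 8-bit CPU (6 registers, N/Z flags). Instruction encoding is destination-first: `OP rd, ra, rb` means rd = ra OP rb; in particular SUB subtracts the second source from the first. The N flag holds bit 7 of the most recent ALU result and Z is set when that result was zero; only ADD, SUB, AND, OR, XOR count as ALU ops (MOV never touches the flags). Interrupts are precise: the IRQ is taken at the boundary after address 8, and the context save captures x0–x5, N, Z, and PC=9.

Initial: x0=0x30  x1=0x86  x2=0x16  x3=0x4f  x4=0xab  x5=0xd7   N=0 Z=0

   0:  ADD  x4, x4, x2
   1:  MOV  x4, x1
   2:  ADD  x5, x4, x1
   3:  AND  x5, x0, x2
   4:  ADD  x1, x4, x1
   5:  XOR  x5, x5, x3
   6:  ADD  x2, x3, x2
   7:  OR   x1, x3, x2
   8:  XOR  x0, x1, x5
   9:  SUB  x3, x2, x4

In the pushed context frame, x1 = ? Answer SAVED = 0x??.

after  0: x0=0x30 x1=0x86 x2=0x16 x3=0x4f x4=0xc1 x5=0xd7  N=1 Z=0
after  1: x0=0x30 x1=0x86 x2=0x16 x3=0x4f x4=0x86 x5=0xd7  N=1 Z=0
after  2: x0=0x30 x1=0x86 x2=0x16 x3=0x4f x4=0x86 x5=0x0c  N=0 Z=0
after  3: x0=0x30 x1=0x86 x2=0x16 x3=0x4f x4=0x86 x5=0x10  N=0 Z=0
after  4: x0=0x30 x1=0x0c x2=0x16 x3=0x4f x4=0x86 x5=0x10  N=0 Z=0
after  5: x0=0x30 x1=0x0c x2=0x16 x3=0x4f x4=0x86 x5=0x5f  N=0 Z=0
after  6: x0=0x30 x1=0x0c x2=0x65 x3=0x4f x4=0x86 x5=0x5f  N=0 Z=0
after  7: x0=0x30 x1=0x6f x2=0x65 x3=0x4f x4=0x86 x5=0x5f  N=0 Z=0
after  8: x0=0x30 x1=0x6f x2=0x65 x3=0x4f x4=0x86 x5=0x5f  N=0 Z=0
-- IRQ taken; context saved, return-PC = 9 --

SAVED = 0x6f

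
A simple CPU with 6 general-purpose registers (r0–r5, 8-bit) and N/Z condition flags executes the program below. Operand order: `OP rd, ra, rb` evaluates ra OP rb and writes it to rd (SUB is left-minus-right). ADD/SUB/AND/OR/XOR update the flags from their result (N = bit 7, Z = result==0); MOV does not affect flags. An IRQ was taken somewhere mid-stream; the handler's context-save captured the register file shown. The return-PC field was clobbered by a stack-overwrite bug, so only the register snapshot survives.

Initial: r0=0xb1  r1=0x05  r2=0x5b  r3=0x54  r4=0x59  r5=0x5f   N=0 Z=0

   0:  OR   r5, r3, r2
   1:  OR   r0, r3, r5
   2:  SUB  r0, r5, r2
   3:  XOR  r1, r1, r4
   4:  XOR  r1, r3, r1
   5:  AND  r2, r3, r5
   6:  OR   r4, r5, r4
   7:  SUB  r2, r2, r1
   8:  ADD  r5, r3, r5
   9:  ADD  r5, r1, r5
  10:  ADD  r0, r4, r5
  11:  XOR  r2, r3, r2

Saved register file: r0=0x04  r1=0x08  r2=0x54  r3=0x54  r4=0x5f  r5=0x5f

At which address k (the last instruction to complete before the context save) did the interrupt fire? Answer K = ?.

K = 6

after  0: r0=0xb1 r1=0x05 r2=0x5b r3=0x54 r4=0x59 r5=0x5f  N=0 Z=0
after  1: r0=0x5f r1=0x05 r2=0x5b r3=0x54 r4=0x59 r5=0x5f  N=0 Z=0
after  2: r0=0x04 r1=0x05 r2=0x5b r3=0x54 r4=0x59 r5=0x5f  N=0 Z=0
after  3: r0=0x04 r1=0x5c r2=0x5b r3=0x54 r4=0x59 r5=0x5f  N=0 Z=0
after  4: r0=0x04 r1=0x08 r2=0x5b r3=0x54 r4=0x59 r5=0x5f  N=0 Z=0
after  5: r0=0x04 r1=0x08 r2=0x54 r3=0x54 r4=0x59 r5=0x5f  N=0 Z=0
after  6: r0=0x04 r1=0x08 r2=0x54 r3=0x54 r4=0x5f r5=0x5f  N=0 Z=0
-- IRQ taken; context saved, return-PC = 7 --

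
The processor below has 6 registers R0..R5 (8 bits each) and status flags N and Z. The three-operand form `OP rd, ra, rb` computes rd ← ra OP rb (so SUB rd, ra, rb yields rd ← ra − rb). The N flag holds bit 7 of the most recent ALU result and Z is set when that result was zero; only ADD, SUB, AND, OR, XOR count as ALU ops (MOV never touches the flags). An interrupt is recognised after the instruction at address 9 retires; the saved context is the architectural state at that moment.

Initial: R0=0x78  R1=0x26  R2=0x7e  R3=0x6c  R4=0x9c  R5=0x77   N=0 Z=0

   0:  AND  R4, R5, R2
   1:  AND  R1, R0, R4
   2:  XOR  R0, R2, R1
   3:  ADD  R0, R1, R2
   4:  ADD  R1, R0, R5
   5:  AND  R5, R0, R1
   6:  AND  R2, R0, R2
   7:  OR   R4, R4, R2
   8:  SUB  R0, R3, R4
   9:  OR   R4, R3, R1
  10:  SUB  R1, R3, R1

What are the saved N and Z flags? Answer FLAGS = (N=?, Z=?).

after  0: R0=0x78 R1=0x26 R2=0x7e R3=0x6c R4=0x76 R5=0x77  N=0 Z=0
after  1: R0=0x78 R1=0x70 R2=0x7e R3=0x6c R4=0x76 R5=0x77  N=0 Z=0
after  2: R0=0x0e R1=0x70 R2=0x7e R3=0x6c R4=0x76 R5=0x77  N=0 Z=0
after  3: R0=0xee R1=0x70 R2=0x7e R3=0x6c R4=0x76 R5=0x77  N=1 Z=0
after  4: R0=0xee R1=0x65 R2=0x7e R3=0x6c R4=0x76 R5=0x77  N=0 Z=0
after  5: R0=0xee R1=0x65 R2=0x7e R3=0x6c R4=0x76 R5=0x64  N=0 Z=0
after  6: R0=0xee R1=0x65 R2=0x6e R3=0x6c R4=0x76 R5=0x64  N=0 Z=0
after  7: R0=0xee R1=0x65 R2=0x6e R3=0x6c R4=0x7e R5=0x64  N=0 Z=0
after  8: R0=0xee R1=0x65 R2=0x6e R3=0x6c R4=0x7e R5=0x64  N=1 Z=0
after  9: R0=0xee R1=0x65 R2=0x6e R3=0x6c R4=0x6d R5=0x64  N=0 Z=0
-- IRQ taken; context saved, return-PC = 10 --

FLAGS = (N=0, Z=0)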